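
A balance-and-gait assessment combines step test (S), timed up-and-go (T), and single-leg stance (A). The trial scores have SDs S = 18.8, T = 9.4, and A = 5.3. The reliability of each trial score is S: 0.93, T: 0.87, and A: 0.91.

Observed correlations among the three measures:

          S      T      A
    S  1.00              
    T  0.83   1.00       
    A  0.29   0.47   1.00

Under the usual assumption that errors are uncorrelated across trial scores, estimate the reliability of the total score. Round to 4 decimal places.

Var(S+T+A) = 18.8² + 9.4² + 5.3² + 2·[18.8·9.4·0.83 + 18.8·5.3·0.29 + 9.4·5.3·0.47] = 469.89 + 397.977 = 867.867.
Under uncorrelated errors the observed covariances equal the true-score covariances, so only the own-variance terms attenuate.
True-score variance = [18.8²·0.93 + 9.4²·0.87 + 5.3²·0.91] + 397.977 = 431.134 + 397.977 = 829.112.
Reliability = 829.112 / 867.867 = 0.9553.

0.9553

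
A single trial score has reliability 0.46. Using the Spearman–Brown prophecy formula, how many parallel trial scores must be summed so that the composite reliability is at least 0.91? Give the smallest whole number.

12

k ≥ ρ*(1−ρ₁)/(ρ₁(1−ρ*)) = 0.91·0.54 / (0.46·0.09) = 11.870.
Smallest integer k = 12.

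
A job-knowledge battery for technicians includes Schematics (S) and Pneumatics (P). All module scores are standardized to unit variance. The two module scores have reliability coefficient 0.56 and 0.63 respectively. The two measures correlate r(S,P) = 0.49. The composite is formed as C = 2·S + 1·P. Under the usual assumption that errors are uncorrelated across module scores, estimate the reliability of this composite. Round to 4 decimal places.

0.6940

Var(C) = 2² + 1 + 2·[2·0.49] = 5 + 1.96 = 6.96.
Under uncorrelated errors the observed covariances equal the true-score covariances, so only the own-variance terms attenuate.
True-score variance = [2²·0.56 + 0.63] + 1.96 = 2.87 + 1.96 = 4.83.
Reliability = 4.83 / 6.96 = 0.6940.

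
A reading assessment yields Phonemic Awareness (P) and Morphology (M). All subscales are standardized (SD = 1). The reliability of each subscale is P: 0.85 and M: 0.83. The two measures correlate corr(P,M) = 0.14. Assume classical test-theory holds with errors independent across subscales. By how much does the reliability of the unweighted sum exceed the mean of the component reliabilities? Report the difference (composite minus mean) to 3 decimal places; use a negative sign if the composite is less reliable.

Var(sum) = 2 + 0.28 = 2.28; true-score variance = 1.68 + 0.28 = 1.96; composite reliability = 0.8596.
Mean component reliability = 0.8400.
Difference = 0.8596 − 0.8400 = 0.020.

0.020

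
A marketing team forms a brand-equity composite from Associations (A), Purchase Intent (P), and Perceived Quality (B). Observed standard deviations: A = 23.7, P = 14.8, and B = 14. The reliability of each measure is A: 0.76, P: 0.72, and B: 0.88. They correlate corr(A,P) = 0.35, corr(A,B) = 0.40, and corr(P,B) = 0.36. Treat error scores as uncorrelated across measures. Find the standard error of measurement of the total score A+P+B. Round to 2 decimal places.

14.82

Var(total) = 976.73 + 660.156 = 1636.89.
True-score variance = 757.073 + 660.156 = 1417.23, so reliability = 0.8658.
Error variance = 1636.89 − 1417.23 = 219.657; SEM = √219.657 = 14.82.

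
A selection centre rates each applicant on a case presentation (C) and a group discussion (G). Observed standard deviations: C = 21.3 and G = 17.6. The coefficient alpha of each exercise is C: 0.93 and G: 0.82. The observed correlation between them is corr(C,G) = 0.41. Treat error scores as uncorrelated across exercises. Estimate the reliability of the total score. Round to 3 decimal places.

Var(C+G) = 21.3² + 17.6² + 2·[21.3·17.6·0.41] = 763.45 + 307.402 = 1070.85.
With uncorrelated errors the cross-covariances are all true-score covariance, so they carry over unchanged; only the diagonal terms shrink to ρᵢσᵢ².
True-score variance = [21.3²·0.93 + 17.6²·0.82] + 307.402 = 675.935 + 307.402 = 983.337.
Reliability = 983.337 / 1070.85 = 0.918.

0.918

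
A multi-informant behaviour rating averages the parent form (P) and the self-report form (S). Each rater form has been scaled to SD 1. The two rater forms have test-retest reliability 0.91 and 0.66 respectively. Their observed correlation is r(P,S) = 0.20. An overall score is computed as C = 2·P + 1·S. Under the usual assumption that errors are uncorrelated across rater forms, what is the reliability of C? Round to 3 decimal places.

0.879

Var(C) = 2² + 1 + 2·[2·0.20] = 5 + 0.8 = 5.8.
Because errors are independent across components, Cov(Tᵢ,Tⱼ) = Cov(Xᵢ,Xⱼ); the off-diagonal part of the true-score variance is the same as above.
True-score variance = [2²·0.91 + 0.66] + 0.8 = 4.3 + 0.8 = 5.1.
Reliability = 5.1 / 5.8 = 0.879.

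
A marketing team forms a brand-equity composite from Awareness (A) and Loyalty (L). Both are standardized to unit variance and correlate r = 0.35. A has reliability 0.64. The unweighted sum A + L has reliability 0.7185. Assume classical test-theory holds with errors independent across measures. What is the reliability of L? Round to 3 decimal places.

Var(A+L) = 2 + 2·0.35 = 2.700.
True-score variance = ρ_A + ρ_L + 2·0.35, so 0.7185 = (0.64 + ρ_L + 0.70) / 2.700.
ρ_L = 0.7185·2.700 − 0.64 − 0.70 = 0.600.

0.600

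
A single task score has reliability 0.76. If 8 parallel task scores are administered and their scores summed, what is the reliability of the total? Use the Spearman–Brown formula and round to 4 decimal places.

0.9620

ρ_k = kρ / (1 + (k−1)ρ) = 8·0.76 / (1 + 7·0.76) = 6.080 / 6.320 = 0.9620.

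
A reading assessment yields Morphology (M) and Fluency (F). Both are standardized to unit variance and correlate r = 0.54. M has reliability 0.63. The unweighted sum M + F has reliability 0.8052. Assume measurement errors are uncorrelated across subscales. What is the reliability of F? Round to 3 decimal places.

Var(M+F) = 2 + 2·0.54 = 3.080.
True-score variance = ρ_M + ρ_F + 2·0.54, so 0.8052 = (0.63 + ρ_F + 1.08) / 3.080.
ρ_F = 0.8052·3.080 − 0.63 − 1.08 = 0.770.

0.770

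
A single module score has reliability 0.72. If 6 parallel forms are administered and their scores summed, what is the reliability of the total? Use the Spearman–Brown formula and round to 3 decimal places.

ρ_k = kρ / (1 + (k−1)ρ) = 6·0.72 / (1 + 5·0.72) = 4.320 / 4.600 = 0.939.

0.939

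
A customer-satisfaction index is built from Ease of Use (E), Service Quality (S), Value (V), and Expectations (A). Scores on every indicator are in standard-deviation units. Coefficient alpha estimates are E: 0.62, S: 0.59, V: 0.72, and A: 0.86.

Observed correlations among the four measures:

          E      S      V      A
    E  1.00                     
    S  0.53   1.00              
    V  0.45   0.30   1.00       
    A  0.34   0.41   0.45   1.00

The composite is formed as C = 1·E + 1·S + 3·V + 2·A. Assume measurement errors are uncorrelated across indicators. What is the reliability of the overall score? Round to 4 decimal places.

Var(C) = 1 + 1 + 3² + 2² + 2·[0.53 + 3·0.45 + 2·0.34 + 3·0.30 + 2·0.41 + 6·0.45] = 15 + 13.96 = 28.96.
Because errors are independent across components, Cov(Tᵢ,Tⱼ) = Cov(Xᵢ,Xⱼ); the off-diagonal part of the true-score variance is the same as above.
True-score variance = [0.62 + 0.59 + 3²·0.72 + 2²·0.86] + 13.96 = 11.13 + 13.96 = 25.09.
Reliability = 25.09 / 28.96 = 0.8664.

0.8664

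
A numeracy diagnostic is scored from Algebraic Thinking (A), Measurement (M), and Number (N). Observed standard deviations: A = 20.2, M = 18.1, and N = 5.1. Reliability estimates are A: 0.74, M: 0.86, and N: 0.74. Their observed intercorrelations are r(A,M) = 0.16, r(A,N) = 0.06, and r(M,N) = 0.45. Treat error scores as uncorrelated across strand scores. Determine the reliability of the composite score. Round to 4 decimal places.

Var(A+M+N) = 20.2² + 18.1² + 5.1² + 2·[20.2·18.1·0.16 + 20.2·5.1·0.06 + 18.1·5.1·0.45] = 761.66 + 212.44 = 974.1.
Under uncorrelated errors the observed covariances equal the true-score covariances, so only the own-variance terms attenuate.
True-score variance = [20.2²·0.74 + 18.1²·0.86 + 5.1²·0.74] + 212.44 = 602.942 + 212.44 = 815.381.
Reliability = 815.381 / 974.1 = 0.8371.

0.8371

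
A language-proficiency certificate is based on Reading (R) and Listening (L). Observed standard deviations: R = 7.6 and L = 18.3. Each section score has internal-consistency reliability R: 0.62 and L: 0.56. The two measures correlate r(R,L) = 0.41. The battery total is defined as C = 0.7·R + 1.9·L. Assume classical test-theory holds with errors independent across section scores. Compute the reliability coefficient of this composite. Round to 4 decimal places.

Var(C) = 0.7²·7.6² + 1.9²·18.3² + 2·[1.33·7.6·18.3·0.41] = 1237.26 + 151.681 = 1388.94.
Under uncorrelated errors the observed covariances equal the true-score covariances, so only the own-variance terms attenuate.
True-score variance = [0.7²·7.6²·0.62 + 1.9²·18.3²·0.56] + 151.681 = 694.561 + 151.681 = 846.242.
Reliability = 846.242 / 1388.94 = 0.6093.

0.6093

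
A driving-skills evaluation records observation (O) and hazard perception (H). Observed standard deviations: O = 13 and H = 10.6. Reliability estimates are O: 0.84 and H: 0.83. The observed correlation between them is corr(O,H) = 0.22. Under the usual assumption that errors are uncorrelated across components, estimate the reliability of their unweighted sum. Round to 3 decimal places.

0.865

Var(O+H) = 13² + 10.6² + 2·[13·10.6·0.22] = 281.36 + 60.632 = 341.992.
With uncorrelated errors the cross-covariances are all true-score covariance, so they carry over unchanged; only the diagonal terms shrink to ρᵢσᵢ².
True-score variance = [13²·0.84 + 10.6²·0.83] + 60.632 = 235.219 + 60.632 = 295.851.
Reliability = 295.851 / 341.992 = 0.865.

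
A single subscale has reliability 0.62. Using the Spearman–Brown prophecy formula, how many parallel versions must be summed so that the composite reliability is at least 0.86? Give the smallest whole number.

k ≥ ρ*(1−ρ₁)/(ρ₁(1−ρ*)) = 0.86·0.38 / (0.62·0.14) = 3.765.
Smallest integer k = 4.

4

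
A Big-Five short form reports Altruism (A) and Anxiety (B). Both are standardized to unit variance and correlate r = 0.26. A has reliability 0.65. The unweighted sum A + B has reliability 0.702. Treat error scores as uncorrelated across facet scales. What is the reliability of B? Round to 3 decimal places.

0.599

Var(A+B) = 2 + 2·0.26 = 2.520.
True-score variance = ρ_A + ρ_B + 2·0.26, so 0.702 = (0.65 + ρ_B + 0.52) / 2.520.
ρ_B = 0.702·2.520 − 0.65 − 0.52 = 0.599.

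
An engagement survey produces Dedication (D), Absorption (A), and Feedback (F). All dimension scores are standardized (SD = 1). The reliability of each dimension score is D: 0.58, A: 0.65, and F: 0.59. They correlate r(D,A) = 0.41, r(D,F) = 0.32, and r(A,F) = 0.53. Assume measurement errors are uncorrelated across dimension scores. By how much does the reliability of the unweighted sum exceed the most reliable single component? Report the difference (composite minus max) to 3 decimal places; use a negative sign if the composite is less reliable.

0.136

Var(sum) = 3 + 2.52 = 5.52; true-score variance = 1.82 + 2.52 = 4.34; composite reliability = 0.7862.
Max component reliability = 0.6500.
Difference = 0.7862 − 0.6500 = 0.136.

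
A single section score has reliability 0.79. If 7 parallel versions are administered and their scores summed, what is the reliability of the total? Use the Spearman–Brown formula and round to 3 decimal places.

ρ_k = kρ / (1 + (k−1)ρ) = 7·0.79 / (1 + 6·0.79) = 5.530 / 5.740 = 0.963.

0.963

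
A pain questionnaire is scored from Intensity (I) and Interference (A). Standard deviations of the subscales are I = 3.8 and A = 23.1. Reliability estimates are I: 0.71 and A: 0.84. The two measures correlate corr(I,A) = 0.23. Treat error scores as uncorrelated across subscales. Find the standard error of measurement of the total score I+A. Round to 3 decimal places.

Var(total) = 548.05 + 40.3788 = 588.429.
True-score variance = 458.485 + 40.3788 = 498.864, so reliability = 0.8478.
Error variance = 588.429 − 498.864 = 89.5652; SEM = √89.5652 = 9.464.

9.464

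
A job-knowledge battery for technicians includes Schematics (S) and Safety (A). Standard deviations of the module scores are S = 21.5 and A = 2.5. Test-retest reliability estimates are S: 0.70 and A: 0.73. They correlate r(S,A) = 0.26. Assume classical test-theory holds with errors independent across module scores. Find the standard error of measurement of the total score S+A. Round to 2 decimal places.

Var(total) = 468.5 + 27.95 = 496.45.
True-score variance = 328.137 + 27.95 = 356.087, so reliability = 0.7173.
Error variance = 496.45 − 356.087 = 140.363; SEM = √140.363 = 11.85.

11.85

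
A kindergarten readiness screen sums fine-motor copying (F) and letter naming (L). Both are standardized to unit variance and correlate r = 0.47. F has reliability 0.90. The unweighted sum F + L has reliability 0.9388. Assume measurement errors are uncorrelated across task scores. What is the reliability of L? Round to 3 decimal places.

0.920

Var(F+L) = 2 + 2·0.47 = 2.940.
True-score variance = ρ_F + ρ_L + 2·0.47, so 0.9388 = (0.90 + ρ_L + 0.94) / 2.940.
ρ_L = 0.9388·2.940 − 0.90 − 0.94 = 0.920.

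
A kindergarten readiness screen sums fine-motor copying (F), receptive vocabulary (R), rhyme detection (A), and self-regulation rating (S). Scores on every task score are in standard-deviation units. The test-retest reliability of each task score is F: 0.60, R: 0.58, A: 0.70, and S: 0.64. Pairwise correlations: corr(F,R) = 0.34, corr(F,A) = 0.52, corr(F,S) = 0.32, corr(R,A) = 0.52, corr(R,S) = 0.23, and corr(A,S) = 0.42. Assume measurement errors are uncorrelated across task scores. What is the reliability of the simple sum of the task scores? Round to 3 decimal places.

Var(F+R+A+S) = 4 + 2·[0.34 + 0.52 + 0.32 + 0.52 + 0.23 + 0.42] = 4 + 4.7 = 8.7.
With uncorrelated errors the cross-covariances are all true-score covariance, so they carry over unchanged; only the diagonal terms shrink to ρᵢσᵢ².
True-score variance = [0.60 + 0.58 + 0.70 + 0.64] + 4.7 = 2.52 + 4.7 = 7.22.
Reliability = 7.22 / 8.7 = 0.830.

0.830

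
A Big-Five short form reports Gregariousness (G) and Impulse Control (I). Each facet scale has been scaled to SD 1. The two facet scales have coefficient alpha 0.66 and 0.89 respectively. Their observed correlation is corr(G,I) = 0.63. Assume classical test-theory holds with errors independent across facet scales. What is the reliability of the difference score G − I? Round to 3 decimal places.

0.392

Var(G−I) = 1 + 1 − 2·0.63 = 2 − 1.26 = 0.74.
Under uncorrelated errors the observed covariances equal the true-score covariances, so only the own-variance terms attenuate.
True-score variance = [0.66 + 0.89] − 1.26 = 1.55 − 1.26 = 0.29.
Reliability = 0.29 / 0.74 = 0.392.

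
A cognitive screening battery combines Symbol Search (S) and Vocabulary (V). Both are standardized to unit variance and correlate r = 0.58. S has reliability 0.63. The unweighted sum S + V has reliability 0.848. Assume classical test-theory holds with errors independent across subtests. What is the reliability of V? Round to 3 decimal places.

0.890

Var(S+V) = 2 + 2·0.58 = 3.160.
True-score variance = ρ_S + ρ_V + 2·0.58, so 0.848 = (0.63 + ρ_V + 1.16) / 3.160.
ρ_V = 0.848·3.160 − 0.63 − 1.16 = 0.890.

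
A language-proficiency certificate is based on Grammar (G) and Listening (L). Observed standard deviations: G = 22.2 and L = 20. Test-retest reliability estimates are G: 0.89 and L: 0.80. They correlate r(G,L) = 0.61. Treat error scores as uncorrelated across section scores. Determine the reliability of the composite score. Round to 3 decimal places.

Var(G+L) = 22.2² + 20² + 2·[22.2·20·0.61] = 892.84 + 541.68 = 1434.52.
Because errors are independent across components, Cov(Tᵢ,Tⱼ) = Cov(Xᵢ,Xⱼ); the off-diagonal part of the true-score variance is the same as above.
True-score variance = [22.2²·0.89 + 20²·0.80] + 541.68 = 758.628 + 541.68 = 1300.31.
Reliability = 1300.31 / 1434.52 = 0.906.

0.906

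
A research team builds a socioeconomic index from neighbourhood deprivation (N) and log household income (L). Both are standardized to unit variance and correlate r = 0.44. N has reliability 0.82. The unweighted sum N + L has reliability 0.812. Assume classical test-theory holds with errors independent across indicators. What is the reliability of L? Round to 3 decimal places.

Var(N+L) = 2 + 2·0.44 = 2.880.
True-score variance = ρ_N + ρ_L + 2·0.44, so 0.812 = (0.82 + ρ_L + 0.88) / 2.880.
ρ_L = 0.812·2.880 − 0.82 − 0.88 = 0.639.

0.639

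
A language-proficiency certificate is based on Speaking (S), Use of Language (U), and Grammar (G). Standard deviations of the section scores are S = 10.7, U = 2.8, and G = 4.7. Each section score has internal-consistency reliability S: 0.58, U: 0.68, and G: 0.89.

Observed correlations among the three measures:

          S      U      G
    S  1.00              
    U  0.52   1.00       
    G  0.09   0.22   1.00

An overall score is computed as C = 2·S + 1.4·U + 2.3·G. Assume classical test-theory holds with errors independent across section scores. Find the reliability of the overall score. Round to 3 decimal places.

0.715

Var(C) = 2²·10.7² + 1.4²·2.8² + 2.3²·4.7² + 2·[2.8·10.7·2.8·0.52 + 4.6·10.7·4.7·0.09 + 3.22·2.8·4.7·0.22] = 590.182 + 147.529 = 737.711.
Because errors are independent across components, Cov(Tᵢ,Tⱼ) = Cov(Xᵢ,Xⱼ); the off-diagonal part of the true-score variance is the same as above.
True-score variance = [2²·10.7²·0.58 + 1.4²·2.8²·0.68 + 2.3²·4.7²·0.89] + 147.529 = 380.068 + 147.529 = 527.597.
Reliability = 527.597 / 737.711 = 0.715.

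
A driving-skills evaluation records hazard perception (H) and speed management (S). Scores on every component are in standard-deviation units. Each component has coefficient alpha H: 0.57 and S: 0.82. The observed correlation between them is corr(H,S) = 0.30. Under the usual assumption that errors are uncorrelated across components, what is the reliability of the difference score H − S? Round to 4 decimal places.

0.5643

Var(H−S) = 1 + 1 − 2·0.30 = 2 − 0.6 = 1.4.
With uncorrelated errors the cross-covariances are all true-score covariance, so they carry over unchanged; only the diagonal terms shrink to ρᵢσᵢ².
True-score variance = [0.57 + 0.82] − 0.6 = 1.39 − 0.6 = 0.79.
Reliability = 0.79 / 1.4 = 0.5643.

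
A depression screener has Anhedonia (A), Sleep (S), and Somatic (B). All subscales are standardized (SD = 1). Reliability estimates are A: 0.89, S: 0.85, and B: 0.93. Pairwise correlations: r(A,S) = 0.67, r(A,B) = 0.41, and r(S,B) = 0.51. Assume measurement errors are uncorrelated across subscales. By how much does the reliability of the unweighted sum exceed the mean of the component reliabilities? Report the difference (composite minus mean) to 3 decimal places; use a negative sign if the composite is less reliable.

0.057

Var(sum) = 3 + 3.18 = 6.18; true-score variance = 2.67 + 3.18 = 5.85; composite reliability = 0.9466.
Mean component reliability = 0.8900.
Difference = 0.9466 − 0.8900 = 0.057.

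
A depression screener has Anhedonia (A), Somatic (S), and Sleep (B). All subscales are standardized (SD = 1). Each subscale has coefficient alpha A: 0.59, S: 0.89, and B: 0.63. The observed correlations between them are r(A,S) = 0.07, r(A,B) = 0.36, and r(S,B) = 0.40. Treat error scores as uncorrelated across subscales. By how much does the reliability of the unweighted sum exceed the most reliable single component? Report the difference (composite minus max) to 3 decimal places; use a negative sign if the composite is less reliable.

-0.081

Var(sum) = 3 + 1.66 = 4.66; true-score variance = 2.11 + 1.66 = 3.77; composite reliability = 0.8090.
Max component reliability = 0.8900.
Difference = 0.8090 − 0.8900 = -0.081.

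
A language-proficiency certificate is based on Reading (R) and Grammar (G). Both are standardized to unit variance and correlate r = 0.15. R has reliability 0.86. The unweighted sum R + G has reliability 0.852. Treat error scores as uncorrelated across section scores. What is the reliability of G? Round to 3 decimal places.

Var(R+G) = 2 + 2·0.15 = 2.300.
True-score variance = ρ_R + ρ_G + 2·0.15, so 0.852 = (0.86 + ρ_G + 0.30) / 2.300.
ρ_G = 0.852·2.300 − 0.86 − 0.30 = 0.800.

0.800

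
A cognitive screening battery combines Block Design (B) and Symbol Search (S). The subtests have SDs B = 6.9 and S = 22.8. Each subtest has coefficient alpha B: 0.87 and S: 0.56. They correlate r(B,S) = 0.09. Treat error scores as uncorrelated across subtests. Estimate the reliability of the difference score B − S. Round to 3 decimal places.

Var(B−S) = 6.9² + 22.8² − 2·6.9·22.8·0.09 = 567.45 − 28.3176 = 539.132.
Under uncorrelated errors the observed covariances equal the true-score covariances, so only the own-variance terms attenuate.
True-score variance = [6.9²·0.87 + 22.8²·0.56] − 28.3176 = 332.531 − 28.3176 = 304.214.
Reliability = 304.214 / 539.132 = 0.564.

0.564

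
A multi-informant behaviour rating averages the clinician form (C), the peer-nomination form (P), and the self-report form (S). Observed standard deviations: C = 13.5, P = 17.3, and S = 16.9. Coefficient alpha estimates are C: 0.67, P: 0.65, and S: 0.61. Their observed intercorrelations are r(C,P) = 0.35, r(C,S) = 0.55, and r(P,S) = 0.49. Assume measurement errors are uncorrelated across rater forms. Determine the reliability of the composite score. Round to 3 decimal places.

0.812

Var(C+P+S) = 13.5² + 17.3² + 16.9² + 2·[13.5·17.3·0.35 + 13.5·16.9·0.55 + 17.3·16.9·0.49] = 767.15 + 700.973 = 1468.12.
Because errors are independent across components, Cov(Tᵢ,Tⱼ) = Cov(Xᵢ,Xⱼ); the off-diagonal part of the true-score variance is the same as above.
True-score variance = [13.5²·0.67 + 17.3²·0.65 + 16.9²·0.61] + 700.973 = 490.868 + 700.973 = 1191.84.
Reliability = 1191.84 / 1468.12 = 0.812.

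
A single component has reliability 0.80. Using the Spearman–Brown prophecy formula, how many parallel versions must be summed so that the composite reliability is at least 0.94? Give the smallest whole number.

k ≥ ρ*(1−ρ₁)/(ρ₁(1−ρ*)) = 0.94·0.20 / (0.80·0.06) = 3.917.
Smallest integer k = 4.

4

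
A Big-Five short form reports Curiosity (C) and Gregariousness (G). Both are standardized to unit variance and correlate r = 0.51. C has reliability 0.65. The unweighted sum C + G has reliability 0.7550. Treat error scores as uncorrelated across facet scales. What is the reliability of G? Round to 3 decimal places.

Var(C+G) = 2 + 2·0.51 = 3.020.
True-score variance = ρ_C + ρ_G + 2·0.51, so 0.7550 = (0.65 + ρ_G + 1.02) / 3.020.
ρ_G = 0.7550·3.020 − 0.65 − 1.02 = 0.610.

0.610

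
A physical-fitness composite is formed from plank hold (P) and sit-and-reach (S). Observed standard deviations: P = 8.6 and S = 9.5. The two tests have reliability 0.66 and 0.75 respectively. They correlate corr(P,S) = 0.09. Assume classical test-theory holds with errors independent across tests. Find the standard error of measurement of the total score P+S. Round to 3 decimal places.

Var(total) = 164.21 + 14.706 = 178.916.
True-score variance = 116.501 + 14.706 = 131.207, so reliability = 0.7333.
Error variance = 178.916 − 131.207 = 47.7089; SEM = √47.7089 = 6.907.

6.907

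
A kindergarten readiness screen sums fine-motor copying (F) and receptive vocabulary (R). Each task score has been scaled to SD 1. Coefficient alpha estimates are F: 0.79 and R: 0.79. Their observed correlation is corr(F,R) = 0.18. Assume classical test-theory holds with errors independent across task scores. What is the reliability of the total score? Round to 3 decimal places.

0.822

Var(F+R) = 2 + 2·[0.18] = 2 + 0.36 = 2.36.
Because errors are independent across components, Cov(Tᵢ,Tⱼ) = Cov(Xᵢ,Xⱼ); the off-diagonal part of the true-score variance is the same as above.
True-score variance = [0.79 + 0.79] + 0.36 = 1.58 + 0.36 = 1.94.
Reliability = 1.94 / 2.36 = 0.822.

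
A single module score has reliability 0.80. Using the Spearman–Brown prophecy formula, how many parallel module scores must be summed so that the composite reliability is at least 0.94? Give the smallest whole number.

k ≥ ρ*(1−ρ₁)/(ρ₁(1−ρ*)) = 0.94·0.20 / (0.80·0.06) = 3.917.
Smallest integer k = 4.

4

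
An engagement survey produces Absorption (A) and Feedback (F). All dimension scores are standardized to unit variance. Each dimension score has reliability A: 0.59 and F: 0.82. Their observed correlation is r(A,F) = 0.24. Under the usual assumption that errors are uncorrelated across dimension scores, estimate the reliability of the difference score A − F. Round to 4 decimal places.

Var(A−F) = 1 + 1 − 2·0.24 = 2 − 0.48 = 1.52.
Because errors are independent across components, Cov(Tᵢ,Tⱼ) = Cov(Xᵢ,Xⱼ); the off-diagonal part of the true-score variance is the same as above.
True-score variance = [0.59 + 0.82] − 0.48 = 1.41 − 0.48 = 0.93.
Reliability = 0.93 / 1.52 = 0.6118.

0.6118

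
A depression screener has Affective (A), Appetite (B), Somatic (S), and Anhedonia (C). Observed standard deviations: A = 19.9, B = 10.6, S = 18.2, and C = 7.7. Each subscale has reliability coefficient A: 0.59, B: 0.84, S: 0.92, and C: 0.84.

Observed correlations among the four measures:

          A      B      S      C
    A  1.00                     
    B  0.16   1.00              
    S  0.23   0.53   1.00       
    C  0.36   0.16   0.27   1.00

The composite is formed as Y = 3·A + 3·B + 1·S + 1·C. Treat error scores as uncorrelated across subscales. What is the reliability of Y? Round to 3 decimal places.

Var(Y) = 3²·19.9² + 3²·10.6² + 18.2² + 7.7² + 2·[9·19.9·10.6·0.16 + 3·19.9·18.2·0.23 + 3·19.9·7.7·0.36 + 3·10.6·18.2·0.53 + 3·10.6·7.7·0.16 + 18.2·7.7·0.27] = 4965.86 + 2205.81 = 7171.67.
Because errors are independent across components, Cov(Tᵢ,Tⱼ) = Cov(Xᵢ,Xⱼ); the off-diagonal part of the true-score variance is the same as above.
True-score variance = [3²·19.9²·0.59 + 3²·10.6²·0.84 + 18.2²·0.92 + 7.7²·0.84] + 2205.81 = 3306.8 + 2205.81 = 5512.61.
Reliability = 5512.61 / 7171.67 = 0.769.

0.769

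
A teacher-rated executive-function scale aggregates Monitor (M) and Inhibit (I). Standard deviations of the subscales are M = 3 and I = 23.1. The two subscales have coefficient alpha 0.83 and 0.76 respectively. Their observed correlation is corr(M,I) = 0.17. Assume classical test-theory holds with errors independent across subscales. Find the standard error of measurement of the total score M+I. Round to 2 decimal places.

11.38

Var(total) = 542.61 + 23.562 = 566.172.
True-score variance = 413.014 + 23.562 = 436.576, so reliability = 0.7711.
Error variance = 566.172 − 436.576 = 129.596; SEM = √129.596 = 11.38.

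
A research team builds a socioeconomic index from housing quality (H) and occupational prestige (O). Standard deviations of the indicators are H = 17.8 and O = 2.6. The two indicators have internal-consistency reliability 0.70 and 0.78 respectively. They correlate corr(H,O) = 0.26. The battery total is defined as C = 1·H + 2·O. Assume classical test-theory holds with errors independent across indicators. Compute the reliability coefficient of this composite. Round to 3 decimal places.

Var(C) = 17.8² + 2²·2.6² + 2·[2·17.8·2.6·0.26] = 343.88 + 48.1312 = 392.011.
Because errors are independent across components, Cov(Tᵢ,Tⱼ) = Cov(Xᵢ,Xⱼ); the off-diagonal part of the true-score variance is the same as above.
True-score variance = [17.8²·0.70 + 2²·2.6²·0.78] + 48.1312 = 242.879 + 48.1312 = 291.01.
Reliability = 291.01 / 392.011 = 0.742.

0.742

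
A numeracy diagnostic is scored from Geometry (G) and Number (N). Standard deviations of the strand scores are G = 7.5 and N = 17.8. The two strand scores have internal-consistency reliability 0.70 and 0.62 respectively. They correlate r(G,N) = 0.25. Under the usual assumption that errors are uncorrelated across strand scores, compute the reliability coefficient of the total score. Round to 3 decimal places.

0.688

Var(G+N) = 7.5² + 17.8² + 2·[7.5·17.8·0.25] = 373.09 + 66.75 = 439.84.
With uncorrelated errors the cross-covariances are all true-score covariance, so they carry over unchanged; only the diagonal terms shrink to ρᵢσᵢ².
True-score variance = [7.5²·0.70 + 17.8²·0.62] + 66.75 = 235.816 + 66.75 = 302.566.
Reliability = 302.566 / 439.84 = 0.688.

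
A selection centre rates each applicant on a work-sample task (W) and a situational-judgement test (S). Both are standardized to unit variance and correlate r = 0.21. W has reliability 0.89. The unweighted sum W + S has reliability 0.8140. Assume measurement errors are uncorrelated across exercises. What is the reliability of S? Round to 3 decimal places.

0.660

Var(W+S) = 2 + 2·0.21 = 2.420.
True-score variance = ρ_W + ρ_S + 2·0.21, so 0.8140 = (0.89 + ρ_S + 0.42) / 2.420.
ρ_S = 0.8140·2.420 − 0.89 − 0.42 = 0.660.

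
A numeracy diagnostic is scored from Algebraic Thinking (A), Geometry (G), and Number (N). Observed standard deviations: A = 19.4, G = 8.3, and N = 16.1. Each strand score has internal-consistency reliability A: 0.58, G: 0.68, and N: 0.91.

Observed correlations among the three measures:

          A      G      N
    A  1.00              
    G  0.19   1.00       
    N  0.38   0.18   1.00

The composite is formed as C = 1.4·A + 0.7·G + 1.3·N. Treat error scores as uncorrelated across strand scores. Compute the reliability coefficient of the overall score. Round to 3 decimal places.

Var(C) = 1.4²·19.4² + 0.7²·8.3² + 1.3²·16.1² + 2·[0.98·19.4·8.3·0.19 + 1.82·19.4·16.1·0.38 + 0.91·8.3·16.1·0.18] = 1209.49 + 535.77 = 1745.26.
With uncorrelated errors the cross-covariances are all true-score covariance, so they carry over unchanged; only the diagonal terms shrink to ρᵢσᵢ².
True-score variance = [1.4²·19.4²·0.58 + 0.7²·8.3²·0.68 + 1.3²·16.1²·0.91] + 535.77 = 849.439 + 535.77 = 1385.21.
Reliability = 1385.21 / 1745.26 = 0.794.

0.794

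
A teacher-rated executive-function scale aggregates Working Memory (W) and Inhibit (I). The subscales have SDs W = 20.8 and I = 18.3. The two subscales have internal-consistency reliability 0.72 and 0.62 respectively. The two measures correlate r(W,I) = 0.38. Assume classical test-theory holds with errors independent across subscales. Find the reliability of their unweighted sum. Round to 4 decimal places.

0.7650

Var(W+I) = 20.8² + 18.3² + 2·[20.8·18.3·0.38] = 767.53 + 289.286 = 1056.82.
With uncorrelated errors the cross-covariances are all true-score covariance, so they carry over unchanged; only the diagonal terms shrink to ρᵢσᵢ².
True-score variance = [20.8²·0.72 + 18.3²·0.62] + 289.286 = 519.133 + 289.286 = 808.419.
Reliability = 808.419 / 1056.82 = 0.7650.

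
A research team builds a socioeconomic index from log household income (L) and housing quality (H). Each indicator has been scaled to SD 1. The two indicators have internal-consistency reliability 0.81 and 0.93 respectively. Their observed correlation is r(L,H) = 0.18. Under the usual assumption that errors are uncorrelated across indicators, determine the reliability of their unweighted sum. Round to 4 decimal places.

0.8898

Var(L+H) = 2 + 2·[0.18] = 2 + 0.36 = 2.36.
Because errors are independent across components, Cov(Tᵢ,Tⱼ) = Cov(Xᵢ,Xⱼ); the off-diagonal part of the true-score variance is the same as above.
True-score variance = [0.81 + 0.93] + 0.36 = 1.74 + 0.36 = 2.1.
Reliability = 2.1 / 2.36 = 0.8898.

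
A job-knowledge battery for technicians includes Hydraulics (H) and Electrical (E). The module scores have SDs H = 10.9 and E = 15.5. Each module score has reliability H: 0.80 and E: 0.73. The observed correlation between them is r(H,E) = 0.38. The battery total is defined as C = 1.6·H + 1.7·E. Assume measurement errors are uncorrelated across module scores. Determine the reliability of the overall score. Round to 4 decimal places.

Var(C) = 1.6²·10.9² + 1.7²·15.5² + 2·[2.72·10.9·15.5·0.38] = 998.476 + 349.253 = 1347.73.
Because errors are independent across components, Cov(Tᵢ,Tⱼ) = Cov(Xᵢ,Xⱼ); the off-diagonal part of the true-score variance is the same as above.
True-score variance = [1.6²·10.9²·0.80 + 1.7²·15.5²·0.73] + 349.253 = 750.178 + 349.253 = 1099.43.
Reliability = 1099.43 / 1347.73 = 0.8158.

0.8158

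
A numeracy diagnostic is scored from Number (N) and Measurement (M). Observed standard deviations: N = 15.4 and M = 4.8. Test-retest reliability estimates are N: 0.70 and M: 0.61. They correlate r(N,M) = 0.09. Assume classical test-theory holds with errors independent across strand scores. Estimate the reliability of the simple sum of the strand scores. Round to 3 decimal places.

0.707

Var(N+M) = 15.4² + 4.8² + 2·[15.4·4.8·0.09] = 260.2 + 13.3056 = 273.506.
Because errors are independent across components, Cov(Tᵢ,Tⱼ) = Cov(Xᵢ,Xⱼ); the off-diagonal part of the true-score variance is the same as above.
True-score variance = [15.4²·0.70 + 4.8²·0.61] + 13.3056 = 180.066 + 13.3056 = 193.372.
Reliability = 193.372 / 273.506 = 0.707.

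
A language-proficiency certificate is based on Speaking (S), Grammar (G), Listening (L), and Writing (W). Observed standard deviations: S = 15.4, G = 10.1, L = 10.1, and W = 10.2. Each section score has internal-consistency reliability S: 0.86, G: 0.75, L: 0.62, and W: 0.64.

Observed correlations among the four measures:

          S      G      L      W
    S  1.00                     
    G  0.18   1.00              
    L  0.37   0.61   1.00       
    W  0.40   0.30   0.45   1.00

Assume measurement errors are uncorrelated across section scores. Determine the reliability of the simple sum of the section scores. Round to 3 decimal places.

0.880

Var(S+G+L+W) = 15.4² + 10.1² + 10.1² + 10.2² + 2·[15.4·10.1·0.18 + 15.4·10.1·0.37 + 15.4·10.2·0.40 + 10.1·10.1·0.61 + 10.1·10.2·0.30 + 10.1·10.2·0.45] = 545.22 + 575.74 = 1120.96.
With uncorrelated errors the cross-covariances are all true-score covariance, so they carry over unchanged; only the diagonal terms shrink to ρᵢσᵢ².
True-score variance = [15.4²·0.86 + 10.1²·0.75 + 10.1²·0.62 + 10.2²·0.64] + 575.74 = 410.297 + 575.74 = 986.037.
Reliability = 986.037 / 1120.96 = 0.880.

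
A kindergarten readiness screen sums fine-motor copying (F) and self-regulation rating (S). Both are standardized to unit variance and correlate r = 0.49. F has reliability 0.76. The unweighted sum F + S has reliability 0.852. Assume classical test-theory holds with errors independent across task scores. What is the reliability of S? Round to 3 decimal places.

0.799

Var(F+S) = 2 + 2·0.49 = 2.980.
True-score variance = ρ_F + ρ_S + 2·0.49, so 0.852 = (0.76 + ρ_S + 0.98) / 2.980.
ρ_S = 0.852·2.980 − 0.76 − 0.98 = 0.799.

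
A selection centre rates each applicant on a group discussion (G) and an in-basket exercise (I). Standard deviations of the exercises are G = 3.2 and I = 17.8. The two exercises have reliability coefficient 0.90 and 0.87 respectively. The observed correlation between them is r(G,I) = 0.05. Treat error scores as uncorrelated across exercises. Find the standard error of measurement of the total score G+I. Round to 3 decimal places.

6.497

Var(total) = 327.08 + 5.696 = 332.776.
True-score variance = 284.867 + 5.696 = 290.563, so reliability = 0.8731.
Error variance = 332.776 − 290.563 = 42.2132; SEM = √42.2132 = 6.497.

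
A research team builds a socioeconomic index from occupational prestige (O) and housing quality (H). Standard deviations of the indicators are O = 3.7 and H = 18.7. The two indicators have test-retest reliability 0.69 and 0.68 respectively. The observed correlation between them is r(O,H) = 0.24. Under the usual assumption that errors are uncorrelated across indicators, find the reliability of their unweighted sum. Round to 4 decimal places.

0.7071

Var(O+H) = 3.7² + 18.7² + 2·[3.7·18.7·0.24] = 363.38 + 33.2112 = 396.591.
Because errors are independent across components, Cov(Tᵢ,Tⱼ) = Cov(Xᵢ,Xⱼ); the off-diagonal part of the true-score variance is the same as above.
True-score variance = [3.7²·0.69 + 18.7²·0.68] + 33.2112 = 247.235 + 33.2112 = 280.447.
Reliability = 280.447 / 396.591 = 0.7071.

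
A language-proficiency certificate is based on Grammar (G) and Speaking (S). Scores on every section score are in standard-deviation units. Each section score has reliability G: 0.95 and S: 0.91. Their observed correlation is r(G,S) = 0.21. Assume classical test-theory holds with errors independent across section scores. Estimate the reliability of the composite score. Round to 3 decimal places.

0.942

Var(G+S) = 2 + 2·[0.21] = 2 + 0.42 = 2.42.
Because errors are independent across components, Cov(Tᵢ,Tⱼ) = Cov(Xᵢ,Xⱼ); the off-diagonal part of the true-score variance is the same as above.
True-score variance = [0.95 + 0.91] + 0.42 = 1.86 + 0.42 = 2.28.
Reliability = 2.28 / 2.42 = 0.942.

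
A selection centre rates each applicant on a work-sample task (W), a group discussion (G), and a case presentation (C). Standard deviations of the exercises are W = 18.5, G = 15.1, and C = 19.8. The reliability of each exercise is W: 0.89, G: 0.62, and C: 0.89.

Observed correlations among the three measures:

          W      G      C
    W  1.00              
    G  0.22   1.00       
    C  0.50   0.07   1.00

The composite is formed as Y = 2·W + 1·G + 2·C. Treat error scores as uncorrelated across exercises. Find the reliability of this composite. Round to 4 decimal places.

Var(Y) = 2²·18.5² + 15.1² + 2²·19.8² + 2·[2·18.5·15.1·0.22 + 4·18.5·19.8·0.50 + 2·15.1·19.8·0.07] = 3165.17 + 1794.74 = 4959.91.
Under uncorrelated errors the observed covariances equal the true-score covariances, so only the own-variance terms attenuate.
True-score variance = [2²·18.5²·0.89 + 15.1²·0.62 + 2²·19.8²·0.89] + 1794.74 = 2755.44 + 1794.74 = 4550.18.
Reliability = 4550.18 / 4959.91 = 0.9174.

0.9174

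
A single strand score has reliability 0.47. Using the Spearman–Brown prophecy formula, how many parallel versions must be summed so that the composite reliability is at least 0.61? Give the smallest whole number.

k ≥ ρ*(1−ρ₁)/(ρ₁(1−ρ*)) = 0.61·0.53 / (0.47·0.39) = 1.764.
Smallest integer k = 2.

2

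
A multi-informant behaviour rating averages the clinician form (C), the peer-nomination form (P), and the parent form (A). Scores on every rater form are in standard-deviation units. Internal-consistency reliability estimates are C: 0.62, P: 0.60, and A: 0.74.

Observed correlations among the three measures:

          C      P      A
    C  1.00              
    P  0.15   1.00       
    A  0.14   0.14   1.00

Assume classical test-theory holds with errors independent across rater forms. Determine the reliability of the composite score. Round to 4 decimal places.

0.7306

Var(C+P+A) = 3 + 2·[0.15 + 0.14 + 0.14] = 3 + 0.86 = 3.86.
Under uncorrelated errors the observed covariances equal the true-score covariances, so only the own-variance terms attenuate.
True-score variance = [0.62 + 0.60 + 0.74] + 0.86 = 1.96 + 0.86 = 2.82.
Reliability = 2.82 / 3.86 = 0.7306.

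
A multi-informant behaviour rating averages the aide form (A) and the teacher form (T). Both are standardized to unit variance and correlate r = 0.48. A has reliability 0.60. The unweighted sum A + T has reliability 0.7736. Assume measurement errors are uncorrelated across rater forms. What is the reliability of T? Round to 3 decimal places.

0.730

Var(A+T) = 2 + 2·0.48 = 2.960.
True-score variance = ρ_A + ρ_T + 2·0.48, so 0.7736 = (0.60 + ρ_T + 0.96) / 2.960.
ρ_T = 0.7736·2.960 − 0.60 − 0.96 = 0.730.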